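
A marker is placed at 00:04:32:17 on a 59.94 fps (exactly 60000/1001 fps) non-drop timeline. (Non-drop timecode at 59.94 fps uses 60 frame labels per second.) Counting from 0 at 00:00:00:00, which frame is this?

Total seconds to the label: (0 × 3600 + 4 × 60 + 32) = 272.
Frame index = 272 × 60 + 17 = 16337.

frame 16337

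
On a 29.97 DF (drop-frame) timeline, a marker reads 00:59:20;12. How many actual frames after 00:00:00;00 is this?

106704

As if non-drop at 30 labels/s: (0 × 3600 + 59 × 60 + 20) × 30 + 12 = 106812.
Minute boundaries passed: 59; those not divisible by 10: 59 − 5 = 54; dropped labels = 2 × 54 = 108.
Actual frame index = 106812 − 108 = 106704.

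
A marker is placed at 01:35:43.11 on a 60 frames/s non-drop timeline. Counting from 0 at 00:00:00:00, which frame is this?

Total seconds to the label: (1 × 3600 + 35 × 60 + 43) = 5743.
Frame index = 5743 × 60 + 11 = 344591.

frame 344591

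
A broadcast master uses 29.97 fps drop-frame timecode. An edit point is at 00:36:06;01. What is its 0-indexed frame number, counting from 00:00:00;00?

As if non-drop at 30 labels/s: (0 × 3600 + 36 × 60 + 6) × 30 + 1 = 64981.
Minute boundaries passed: 36; those not divisible by 10: 36 − 3 = 33; dropped labels = 2 × 33 = 66.
Actual frame index = 64981 − 66 = 64915.

64915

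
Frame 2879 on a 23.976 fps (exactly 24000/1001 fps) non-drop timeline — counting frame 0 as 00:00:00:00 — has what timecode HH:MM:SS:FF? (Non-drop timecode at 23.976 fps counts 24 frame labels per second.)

00:01:59:23

2879 ÷ 24 = 119 full seconds, remainder 23 frames.
119 s = 0 h 1 min 59 s.
Timecode: 00:01:59:23.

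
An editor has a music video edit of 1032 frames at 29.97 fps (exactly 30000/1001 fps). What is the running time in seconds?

Running time = 1032 / (30000/1001) = 34.4344 s.

34.4344 seconds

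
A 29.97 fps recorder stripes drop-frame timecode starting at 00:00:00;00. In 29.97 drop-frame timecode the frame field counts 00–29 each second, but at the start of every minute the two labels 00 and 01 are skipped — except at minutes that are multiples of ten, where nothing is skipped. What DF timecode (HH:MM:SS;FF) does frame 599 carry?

00:00:19;29

Each 10-minute DF block holds 10 × 60 × 30 − 9 × 2 = 17982 frames. 599 ÷ 17982 → 0 full blocks, remainder 599.
Within the partial block the first minute is 1800 frames and each further minute 1798, so 0 further minute boundaries passed. Total skipped labels = 18 × 0 + 2 × 0 = 0.
Non-drop label index = 599 + 0 = 599; at 30 labels/s that is 00:00:19:29, i.e. DF 00:00:19;29.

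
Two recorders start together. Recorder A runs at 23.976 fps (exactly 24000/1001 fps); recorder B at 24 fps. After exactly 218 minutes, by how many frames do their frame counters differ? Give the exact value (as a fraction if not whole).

218 min = 13080 s.
A emits 24000/1001 × 13080 = 313920000/1001 frames; B emits 24 × 13080 = 313920.
Difference = 313920/1001 frames (≈ 313.6064); B is ahead of A.

313920/1001 frames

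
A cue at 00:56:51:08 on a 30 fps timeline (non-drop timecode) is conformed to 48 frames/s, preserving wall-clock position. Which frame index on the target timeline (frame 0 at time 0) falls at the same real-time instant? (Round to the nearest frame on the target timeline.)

Source frame index: (0×3600 + 56×60 + 51) × 30 + 8 = 102338.
Real time: 102338 / (30) = 51169/15 s.
Target frame: (51169/15) × (48) = 818704/5 ≈ 163740.800 → 163741.

frame 163741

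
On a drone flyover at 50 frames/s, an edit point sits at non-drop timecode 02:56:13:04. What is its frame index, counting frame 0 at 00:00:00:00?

Total seconds to the label: (2 × 3600 + 56 × 60 + 13) = 10573.
Frame index = 10573 × 50 + 4 = 528654.

frame 528654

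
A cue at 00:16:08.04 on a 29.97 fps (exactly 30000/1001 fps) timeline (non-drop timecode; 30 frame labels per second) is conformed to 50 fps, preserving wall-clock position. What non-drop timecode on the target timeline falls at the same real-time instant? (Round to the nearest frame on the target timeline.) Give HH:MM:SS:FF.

Source frame index: (0×3600 + 16×60 + 8) × 30 + 4 = 29044.
Real time: 29044 / (30000/1001) = 7268261/7500 s.
Target frame: (7268261/7500) × (50) = 7268261/150 ≈ 48455.073 → 48455.
At 50 labels/s: frame 48455 → 00:16:09:05.

00:16:09:05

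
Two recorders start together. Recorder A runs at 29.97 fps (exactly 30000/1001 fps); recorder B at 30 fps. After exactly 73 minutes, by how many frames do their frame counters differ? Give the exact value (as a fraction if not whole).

73 min = 4380 s.
A emits 30000/1001 × 4380 = 131400000/1001 frames; B emits 30 × 4380 = 131400.
Difference = 131400/1001 frames (≈ 131.2687); B is ahead of A.

131400/1001 frames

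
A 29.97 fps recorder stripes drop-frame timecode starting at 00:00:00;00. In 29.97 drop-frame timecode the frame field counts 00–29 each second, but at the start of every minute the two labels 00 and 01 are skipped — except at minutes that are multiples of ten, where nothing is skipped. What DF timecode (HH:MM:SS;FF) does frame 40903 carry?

00:22:44;23

Each 10-minute DF block holds 10 × 60 × 30 − 9 × 2 = 17982 frames. 40903 ÷ 17982 → 2 full blocks, remainder 4939.
Within the partial block the first minute is 1800 frames and each further minute 1798, so 2 further minute boundaries passed. Total skipped labels = 18 × 2 + 2 × 2 = 40.
Non-drop label index = 40903 + 40 = 40943; at 30 labels/s that is 00:22:44:23, i.e. DF 00:22:44;23.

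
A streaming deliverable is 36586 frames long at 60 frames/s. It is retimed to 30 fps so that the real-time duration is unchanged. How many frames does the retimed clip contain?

18293 frames

Target frames = source frames × (target rate / source rate) = 36586 × (30)/(60) = 36586 × 1/2 = 18293.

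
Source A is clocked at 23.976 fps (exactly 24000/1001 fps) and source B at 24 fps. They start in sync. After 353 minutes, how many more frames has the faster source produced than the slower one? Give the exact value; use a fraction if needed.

508320/1001 frames

353 min = 21180 s.
A emits 24000/1001 × 21180 = 508320000/1001 frames; B emits 24 × 21180 = 508320.
Difference = 508320/1001 frames (≈ 507.8122); B is ahead of A.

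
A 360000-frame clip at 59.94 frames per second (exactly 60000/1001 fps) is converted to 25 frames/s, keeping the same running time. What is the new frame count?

150150 frames

Target frames = source frames × (target rate / source rate) = 360000 × (25)/(60000/1001) = 360000 × 1001/2400 = 150150.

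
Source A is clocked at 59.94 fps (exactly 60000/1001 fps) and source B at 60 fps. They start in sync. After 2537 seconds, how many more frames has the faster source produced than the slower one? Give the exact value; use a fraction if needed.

A emits 60000/1001 × 2537 = 152220000/1001 frames; B emits 60 × 2537 = 152220.
Difference = 152220/1001 frames (≈ 152.0679); B is ahead of A.

152220/1001 frames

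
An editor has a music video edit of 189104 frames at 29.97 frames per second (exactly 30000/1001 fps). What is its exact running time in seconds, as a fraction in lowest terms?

11830819/1875 seconds

Running time = 189104 ÷ (30000/1001) = 189104 × 1001/30000 = 11830819/1875 s.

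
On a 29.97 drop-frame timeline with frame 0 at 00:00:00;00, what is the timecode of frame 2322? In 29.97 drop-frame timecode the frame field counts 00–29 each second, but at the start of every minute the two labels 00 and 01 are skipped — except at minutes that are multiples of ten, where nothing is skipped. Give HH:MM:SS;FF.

Each 10-minute DF block holds 10 × 60 × 30 − 9 × 2 = 17982 frames. 2322 ÷ 17982 → 0 full blocks, remainder 2322.
Within the partial block the first minute is 1800 frames and each further minute 1798, so 1 further minute boundary passed. Total skipped labels = 18 × 0 + 2 × 1 = 2.
Non-drop label index = 2322 + 2 = 2324; at 30 labels/s that is 00:01:17:14, i.e. DF 00:01:17;14.

00:01:17;14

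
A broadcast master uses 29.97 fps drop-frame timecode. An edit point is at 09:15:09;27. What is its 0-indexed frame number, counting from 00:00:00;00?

As if non-drop at 30 labels/s: (9 × 3600 + 15 × 60 + 9) × 30 + 27 = 999297.
Minute boundaries passed: 555; those not divisible by 10: 555 − 55 = 500; dropped labels = 2 × 500 = 1000.
Actual frame index = 999297 − 1000 = 998297.

998297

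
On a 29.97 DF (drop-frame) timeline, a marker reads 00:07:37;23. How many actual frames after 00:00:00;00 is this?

As if non-drop at 30 labels/s: (0 × 3600 + 7 × 60 + 37) × 30 + 23 = 13733.
Minute boundaries passed: 7; those not divisible by 10: 7 − 0 = 7; dropped labels = 2 × 7 = 14.
Actual frame index = 13733 − 14 = 13719.

13719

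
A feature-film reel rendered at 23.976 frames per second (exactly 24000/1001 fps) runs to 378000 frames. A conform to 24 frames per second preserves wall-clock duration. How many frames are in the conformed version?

378378 frames

Target frames = source frames × (target rate / source rate) = 378000 × (24)/(24000/1001) = 378000 × 1001/1000 = 378378.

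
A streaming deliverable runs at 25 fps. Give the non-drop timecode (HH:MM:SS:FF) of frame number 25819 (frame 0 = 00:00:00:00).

00:17:12:19

25819 ÷ 25 = 1032 full seconds, remainder 19 frames.
1032 s = 0 h 17 min 12 s.
Timecode: 00:17:12:19.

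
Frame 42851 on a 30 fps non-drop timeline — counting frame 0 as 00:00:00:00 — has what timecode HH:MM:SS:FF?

42851 ÷ 30 = 1428 full seconds, remainder 11 frames.
1428 s = 0 h 23 min 48 s.
Timecode: 00:23:48:11.

00:23:48:11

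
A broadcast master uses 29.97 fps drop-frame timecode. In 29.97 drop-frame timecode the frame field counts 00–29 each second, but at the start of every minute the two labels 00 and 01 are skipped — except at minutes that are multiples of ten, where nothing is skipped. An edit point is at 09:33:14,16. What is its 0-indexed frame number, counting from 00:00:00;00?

1030804

As if non-drop at 30 labels/s: (9 × 3600 + 33 × 60 + 14) × 30 + 16 = 1031836.
Minute boundaries passed: 573; those not divisible by 10: 573 − 57 = 516; dropped labels = 2 × 516 = 1032.
Actual frame index = 1031836 − 1032 = 1030804.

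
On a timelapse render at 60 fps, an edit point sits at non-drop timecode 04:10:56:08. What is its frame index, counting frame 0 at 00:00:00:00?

Total seconds to the label: (4 × 3600 + 10 × 60 + 56) = 15056.
Frame index = 15056 × 60 + 8 = 903368.

903368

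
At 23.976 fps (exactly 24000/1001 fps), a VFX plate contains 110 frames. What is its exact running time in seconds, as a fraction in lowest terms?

11011/2400 seconds

Running time = 110 ÷ (24000/1001) = 110 × 1001/24000 = 11011/2400 s.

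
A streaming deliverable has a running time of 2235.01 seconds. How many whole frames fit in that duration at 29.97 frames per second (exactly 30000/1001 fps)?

Frames = 2235.01 × 30000/1001 = 67050300/1001 ≈ 66983.3167.
Complete frames: 66983.

66983 frames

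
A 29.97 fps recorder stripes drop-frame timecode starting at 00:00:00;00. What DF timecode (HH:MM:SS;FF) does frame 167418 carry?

01:33:06;06

Ten DF minutes hold 17982 frames, so frame 167418 lies in block 9 (frames 161838–179819) with 5580 frames into that block.
The block's first minute is 1800 frames and the rest 1798 each; 5580 frames reaches minute 3, so 9 × 18 + 3 × 2 = 168 labels have been skipped so far.
Adding those back, label number 167418 + 168 = 167586 at 30 labels/s is 5586 s + 6 f = 1 h 33 min 6 s frame 6, i.e. 01:33:06;06.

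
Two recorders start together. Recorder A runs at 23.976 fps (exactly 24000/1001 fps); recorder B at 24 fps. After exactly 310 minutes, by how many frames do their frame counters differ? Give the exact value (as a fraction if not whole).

310 min = 18600 s.
A emits 24000/1001 × 18600 = 446400000/1001 frames; B emits 24 × 18600 = 446400.
Difference = 446400/1001 frames (≈ 445.9540); B is ahead of A.

446400/1001 frames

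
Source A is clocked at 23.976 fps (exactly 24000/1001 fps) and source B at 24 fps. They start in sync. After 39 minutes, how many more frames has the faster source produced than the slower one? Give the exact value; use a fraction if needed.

39 min = 2340 s.
A emits 24000/1001 × 2340 = 4320000/77 frames; B emits 24 × 2340 = 56160.
Difference = 4320/77 frames (≈ 56.1039); B is ahead of A.

4320/77 frames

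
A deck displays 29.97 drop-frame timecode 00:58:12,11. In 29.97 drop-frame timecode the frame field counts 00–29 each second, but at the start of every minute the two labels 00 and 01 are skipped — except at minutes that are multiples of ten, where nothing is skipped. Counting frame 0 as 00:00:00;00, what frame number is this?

As if non-drop at 30 labels/s: (0 × 3600 + 58 × 60 + 12) × 30 + 11 = 104771.
Minute boundaries passed: 58; those not divisible by 10: 58 − 5 = 53; dropped labels = 2 × 53 = 106.
Actual frame index = 104771 − 106 = 104665.

104665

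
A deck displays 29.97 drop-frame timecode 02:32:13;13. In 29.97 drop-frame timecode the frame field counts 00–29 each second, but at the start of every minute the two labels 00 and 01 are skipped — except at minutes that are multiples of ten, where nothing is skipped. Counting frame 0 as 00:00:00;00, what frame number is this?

Complete 10-minute blocks: 15, each 17982 frames → 269730.
Remaining 2 whole minutes in the current block: 1800 + 1 × 1798 = 3598 frames.
Within the current minute: 13 × 30 + 13 − 2 = 401 (labels ;00/;01 skipped at this minute). Total = 269730 + 3598 + 401 = 273729.

273729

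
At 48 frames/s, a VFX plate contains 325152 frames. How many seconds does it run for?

6774 seconds

Running time = 325152 / (48) = 6774 s.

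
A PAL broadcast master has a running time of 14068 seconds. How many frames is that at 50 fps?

Frames = 14068 × 50 = 703400.

703400 frames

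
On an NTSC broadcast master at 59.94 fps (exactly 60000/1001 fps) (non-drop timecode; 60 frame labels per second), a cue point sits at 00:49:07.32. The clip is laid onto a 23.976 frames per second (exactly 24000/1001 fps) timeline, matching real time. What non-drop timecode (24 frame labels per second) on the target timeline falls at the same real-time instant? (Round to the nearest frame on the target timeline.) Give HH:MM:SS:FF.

00:49:07:13

Source frame index: (0×3600 + 49×60 + 7) × 60 + 32 = 176852.
Real time: 176852 / (60000/1001) = 44257213/15000 s.
Target frame: (44257213/15000) × (24000/1001) = 353704/5 ≈ 70740.800 → 70741.
At 24 labels/s: frame 70741 → 00:49:07:13.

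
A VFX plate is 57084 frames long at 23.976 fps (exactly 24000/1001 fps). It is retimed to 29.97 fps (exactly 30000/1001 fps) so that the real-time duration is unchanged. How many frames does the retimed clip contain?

71355 frames

Target frames = source frames × (target rate / source rate) = 57084 × (30000/1001)/(24000/1001) = 57084 × 5/4 = 71355.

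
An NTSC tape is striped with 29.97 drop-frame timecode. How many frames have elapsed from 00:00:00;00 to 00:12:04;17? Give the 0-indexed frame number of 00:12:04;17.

21715

Complete 10-minute blocks: 1, each 17982 frames → 17982.
Remaining 2 whole minutes in the current block: 1800 + 1 × 1798 = 3598 frames.
Within the current minute: 4 × 30 + 17 − 2 = 135 (labels ;00/;01 skipped at this minute). Total = 17982 + 3598 + 135 = 21715.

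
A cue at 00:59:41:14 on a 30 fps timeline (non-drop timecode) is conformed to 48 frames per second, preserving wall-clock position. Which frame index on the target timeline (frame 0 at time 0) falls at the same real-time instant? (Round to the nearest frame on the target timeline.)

frame 171910

Source frame index: (0×3600 + 59×60 + 41) × 30 + 14 = 107444.
Real time: 107444 / (30) = 53722/15 s.
Target frame: (53722/15) × (48) = 859552/5 ≈ 171910.400 → 171910.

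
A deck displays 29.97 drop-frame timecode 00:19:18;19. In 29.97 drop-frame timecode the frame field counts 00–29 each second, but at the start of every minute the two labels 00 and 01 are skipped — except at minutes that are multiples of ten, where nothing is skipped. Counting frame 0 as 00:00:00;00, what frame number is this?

As if non-drop at 30 labels/s: (0 × 3600 + 19 × 60 + 18) × 30 + 19 = 34759.
Minute boundaries passed: 19; those not divisible by 10: 19 − 1 = 18; dropped labels = 2 × 18 = 36.
Actual frame index = 34759 − 36 = 34723.

34723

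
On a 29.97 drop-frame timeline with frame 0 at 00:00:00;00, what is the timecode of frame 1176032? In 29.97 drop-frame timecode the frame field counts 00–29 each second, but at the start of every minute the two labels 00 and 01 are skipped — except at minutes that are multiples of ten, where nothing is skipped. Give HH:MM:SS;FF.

Each 10-minute DF block holds 10 × 60 × 30 − 9 × 2 = 17982 frames. 1176032 ÷ 17982 → 65 full blocks, remainder 7202.
Within the partial block the first minute is 1800 frames and each further minute 1798, so 4 further minute boundaries passed. Total skipped labels = 18 × 65 + 2 × 4 = 1178.
Non-drop label index = 1176032 + 1178 = 1177210; at 30 labels/s that is 10:54:00:10, i.e. DF 10:54:00;10.

10:54:00;10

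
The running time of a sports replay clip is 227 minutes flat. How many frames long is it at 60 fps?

817200 frames

227 min = 13620 s.
Frames = 13620 × 60 = 817200.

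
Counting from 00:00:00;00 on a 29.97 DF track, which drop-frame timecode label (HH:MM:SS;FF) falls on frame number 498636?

Ten DF minutes hold 17982 frames, so frame 498636 lies in block 27 (frames 485514–503495) with 13122 frames into that block.
The block's first minute is 1800 frames and the rest 1798 each; 13122 frames reaches minute 7, so 27 × 18 + 7 × 2 = 500 labels have been skipped so far.
Adding those back, label number 498636 + 500 = 499136 at 30 labels/s is 16637 s + 26 f = 4 h 37 min 17 s frame 26, i.e. 04:37:17;26.

04:37:17;26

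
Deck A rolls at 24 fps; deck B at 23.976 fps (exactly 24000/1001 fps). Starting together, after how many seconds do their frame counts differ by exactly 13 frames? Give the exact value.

13013/24 seconds

The gap grows by |24000/1001 − 24| = 24/1001 frames per second.
Time for a 13-frame gap: 13 ÷ (24/1001) = 13013/24 s.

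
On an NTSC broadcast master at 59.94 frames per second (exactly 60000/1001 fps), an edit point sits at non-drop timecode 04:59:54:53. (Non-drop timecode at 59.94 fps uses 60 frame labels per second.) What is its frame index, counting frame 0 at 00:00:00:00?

1079693

Total seconds to the label: (4 × 3600 + 59 × 60 + 54) = 17994.
Frame index = 17994 × 60 + 53 = 1079693.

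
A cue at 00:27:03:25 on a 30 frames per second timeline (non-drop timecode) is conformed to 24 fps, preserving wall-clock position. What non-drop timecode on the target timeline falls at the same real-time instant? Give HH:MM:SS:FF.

Source frame index: (0×3600 + 27×60 + 3) × 30 + 25 = 48715.
Real time: 48715 / (30) = 9743/6 s.
Target frame: (9743/6) × (24) = 38972.
At 24 labels/s: frame 38972 → 00:27:03:20.

00:27:03:20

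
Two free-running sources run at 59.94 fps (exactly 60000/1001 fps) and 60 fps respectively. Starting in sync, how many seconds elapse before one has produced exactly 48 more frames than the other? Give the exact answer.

800.8 seconds

The gap grows by |60 − 60000/1001| = 60/1001 frames per second.
Time for a 48-frame gap: 48 ÷ (60/1001) = 800.8 s.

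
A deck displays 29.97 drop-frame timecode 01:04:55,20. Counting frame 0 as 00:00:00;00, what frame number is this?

Complete 10-minute blocks: 6, each 17982 frames → 107892.
Remaining 4 whole minutes in the current block: 1800 + 3 × 1798 = 7194 frames.
Within the current minute: 55 × 30 + 20 − 2 = 1668 (labels ;00/;01 skipped at this minute). Total = 107892 + 7194 + 1668 = 116754.

116754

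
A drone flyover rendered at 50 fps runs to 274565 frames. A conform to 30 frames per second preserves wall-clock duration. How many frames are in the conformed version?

164739 frames

Target frames = source frames × (target rate / source rate) = 274565 × (30)/(50) = 274565 × 3/5 = 164739.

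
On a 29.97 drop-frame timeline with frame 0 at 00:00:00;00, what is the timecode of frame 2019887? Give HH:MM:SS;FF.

Ten DF minutes hold 17982 frames, so frame 2019887 lies in block 112 (frames 2013984–2031965) with 5903 frames into that block.
The block's first minute is 1800 frames and the rest 1798 each; 5903 frames reaches minute 3, so 112 × 18 + 3 × 2 = 2022 labels have been skipped so far.
Adding those back, label number 2019887 + 2022 = 2021909 at 30 labels/s is 67396 s + 29 f = 18 h 43 min 16 s frame 29, i.e. 18:43:16;29.

18:43:16;29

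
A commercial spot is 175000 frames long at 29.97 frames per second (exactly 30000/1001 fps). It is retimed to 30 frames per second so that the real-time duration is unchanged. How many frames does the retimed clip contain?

Target frames = source frames × (target rate / source rate) = 175000 × (30)/(30000/1001) = 175000 × 1001/1000 = 175175.

175175 frames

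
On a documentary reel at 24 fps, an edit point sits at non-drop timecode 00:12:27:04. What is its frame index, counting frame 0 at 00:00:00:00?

Total seconds to the label: (0 × 3600 + 12 × 60 + 27) = 747.
Frame index = 747 × 24 + 4 = 17932.

frame 17932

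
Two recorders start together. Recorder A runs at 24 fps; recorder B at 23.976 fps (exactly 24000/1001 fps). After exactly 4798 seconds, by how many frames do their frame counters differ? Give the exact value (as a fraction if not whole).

A emits 24 × 4798 = 115152 frames; B emits 24000/1001 × 4798 = 115152000/1001.
Difference = 115152/1001 frames (≈ 115.0370); B is behind A.

115152/1001 frames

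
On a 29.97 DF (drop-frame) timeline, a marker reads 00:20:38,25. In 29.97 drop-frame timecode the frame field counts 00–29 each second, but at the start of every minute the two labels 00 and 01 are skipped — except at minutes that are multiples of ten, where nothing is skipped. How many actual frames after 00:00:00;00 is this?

Complete 10-minute blocks: 2, each 17982 frames → 35964.
Remaining 0 whole minutes in the current block: 0 frames.
Within the current minute: 38 × 30 + 25 = 1165. Total = 35964 + 0 + 1165 = 37129.

37129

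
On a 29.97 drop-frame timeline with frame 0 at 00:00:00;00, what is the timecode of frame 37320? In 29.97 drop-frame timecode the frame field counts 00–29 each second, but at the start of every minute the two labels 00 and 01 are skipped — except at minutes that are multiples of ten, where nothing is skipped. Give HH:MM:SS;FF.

00:20:45;06

Ten DF minutes hold 17982 frames, so frame 37320 lies in block 2 (frames 35964–53945) with 1356 frames into that block.
The block's first minute is 1800 frames and the rest 1798 each; 1356 frames reaches minute 0, so 2 × 18 + 0 × 2 = 36 labels have been skipped so far.
Adding those back, label number 37320 + 36 = 37356 at 30 labels/s is 1245 s + 6 f = 0 h 20 min 45 s frame 6, i.e. 00:20:45;06.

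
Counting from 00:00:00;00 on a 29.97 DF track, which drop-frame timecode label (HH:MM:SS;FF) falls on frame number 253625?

Each 10-minute DF block holds 10 × 60 × 30 − 9 × 2 = 17982 frames. 253625 ÷ 17982 → 14 full blocks, remainder 1877.
Within the partial block the first minute is 1800 frames and each further minute 1798, so 1 further minute boundary passed. Total skipped labels = 18 × 14 + 2 × 1 = 254.
Non-drop label index = 253625 + 254 = 253879; at 30 labels/s that is 02:21:02:19, i.e. DF 02:21:02;19.

02:21:02;19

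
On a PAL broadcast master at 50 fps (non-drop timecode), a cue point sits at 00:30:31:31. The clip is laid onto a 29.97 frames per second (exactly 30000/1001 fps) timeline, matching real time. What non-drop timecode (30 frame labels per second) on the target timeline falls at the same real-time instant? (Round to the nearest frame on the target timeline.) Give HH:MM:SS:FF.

00:30:29:24

Source frame index: (0×3600 + 30×60 + 31) × 50 + 31 = 91581.
Real time: 91581 / (50) = 91581/50 s.
Target frame: (91581/50) × (30000/1001) = 7849800/143 ≈ 54893.706 → 54894.
At 30 labels/s: frame 54894 → 00:30:29:24.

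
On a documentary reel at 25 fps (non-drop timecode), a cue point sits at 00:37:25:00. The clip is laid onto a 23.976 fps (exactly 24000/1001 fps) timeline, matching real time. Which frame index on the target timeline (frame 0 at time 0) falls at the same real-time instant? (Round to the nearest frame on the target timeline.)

Source frame index: (0×3600 + 37×60 + 25) × 25 + 0 = 56125.
Real time: 56125 / (25) = 2245 s.
Target frame: (2245) × (24000/1001) = 53880000/1001 ≈ 53826.174 → 53826.

frame 53826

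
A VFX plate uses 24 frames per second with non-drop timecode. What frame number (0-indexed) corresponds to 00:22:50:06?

Total seconds to the label: (0 × 3600 + 22 × 60 + 50) = 1370.
Frame index = 1370 × 24 + 6 = 32886.

32886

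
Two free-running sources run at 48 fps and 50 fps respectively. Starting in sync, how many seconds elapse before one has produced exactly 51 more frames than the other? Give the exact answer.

25.5 seconds

The gap grows by |50 − 48| = 2 frames per second.
Time for a 51-frame gap: 51 ÷ (2) = 25.5 s.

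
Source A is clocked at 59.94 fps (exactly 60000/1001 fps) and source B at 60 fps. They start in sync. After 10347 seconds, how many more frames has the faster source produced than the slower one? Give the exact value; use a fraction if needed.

A emits 60000/1001 × 10347 = 620820000/1001 frames; B emits 60 × 10347 = 620820.
Difference = 620820/1001 frames (≈ 620.1998); B is ahead of A.

620820/1001 frames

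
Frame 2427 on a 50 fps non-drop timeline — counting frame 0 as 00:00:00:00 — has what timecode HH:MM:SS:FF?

00:00:48:27

2427 ÷ 50 = 48 full seconds, remainder 27 frames.
48 s = 0 h 0 min 48 s.
Timecode: 00:00:48:27.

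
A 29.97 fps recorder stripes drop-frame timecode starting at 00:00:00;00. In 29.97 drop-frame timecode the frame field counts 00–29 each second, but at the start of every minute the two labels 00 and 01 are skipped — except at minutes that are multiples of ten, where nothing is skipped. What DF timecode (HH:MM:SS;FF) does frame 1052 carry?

Each 10-minute DF block holds 10 × 60 × 30 − 9 × 2 = 17982 frames. 1052 ÷ 17982 → 0 full blocks, remainder 1052.
Within the partial block the first minute is 1800 frames and each further minute 1798, so 0 further minute boundaries passed. Total skipped labels = 18 × 0 + 2 × 0 = 0.
Non-drop label index = 1052 + 0 = 1052; at 30 labels/s that is 00:00:35:02, i.e. DF 00:00:35;02.

00:00:35;02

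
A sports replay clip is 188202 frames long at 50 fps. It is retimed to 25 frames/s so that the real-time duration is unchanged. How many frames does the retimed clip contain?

Target frames = source frames × (target rate / source rate) = 188202 × (25)/(50) = 188202 × 1/2 = 94101.

94101 frames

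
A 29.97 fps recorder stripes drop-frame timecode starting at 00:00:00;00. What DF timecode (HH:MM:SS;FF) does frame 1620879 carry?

Ten DF minutes hold 17982 frames, so frame 1620879 lies in block 90 (frames 1618380–1636361) with 2499 frames into that block.
The block's first minute is 1800 frames and the rest 1798 each; 2499 frames reaches minute 1, so 90 × 18 + 1 × 2 = 1622 labels have been skipped so far.
Adding those back, label number 1620879 + 1622 = 1622501 at 30 labels/s is 54083 s + 11 f = 15 h 1 min 23 s frame 11, i.e. 15:01:23;11.

15:01:23;11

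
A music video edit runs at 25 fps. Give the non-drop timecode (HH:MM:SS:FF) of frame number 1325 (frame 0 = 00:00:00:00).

00:00:53:00

1325 ÷ 25 = 53 full seconds, remainder 0 frames.
53 s = 0 h 0 min 53 s.
Timecode: 00:00:53:00.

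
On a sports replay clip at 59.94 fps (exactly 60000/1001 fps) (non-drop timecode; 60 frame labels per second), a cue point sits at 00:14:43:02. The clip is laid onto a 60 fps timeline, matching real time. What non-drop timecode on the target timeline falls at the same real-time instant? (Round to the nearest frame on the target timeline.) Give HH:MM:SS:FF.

00:14:43:55

Source frame index: (0×3600 + 14×60 + 43) × 60 + 2 = 52982.
Real time: 52982 / (60000/1001) = 26517491/30000 s.
Target frame: (26517491/30000) × (60) = 26517491/500 ≈ 53034.982 → 53035.
At 60 labels/s: frame 53035 → 00:14:43:55.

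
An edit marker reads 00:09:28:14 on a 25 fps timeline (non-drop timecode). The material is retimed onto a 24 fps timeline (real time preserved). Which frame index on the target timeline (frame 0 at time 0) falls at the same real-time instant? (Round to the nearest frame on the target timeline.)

frame 13645

Source frame index: (0×3600 + 9×60 + 28) × 25 + 14 = 14214.
Real time: 14214 / (25) = 14214/25 s.
Target frame: (14214/25) × (24) = 341136/25 ≈ 13645.440 → 13645.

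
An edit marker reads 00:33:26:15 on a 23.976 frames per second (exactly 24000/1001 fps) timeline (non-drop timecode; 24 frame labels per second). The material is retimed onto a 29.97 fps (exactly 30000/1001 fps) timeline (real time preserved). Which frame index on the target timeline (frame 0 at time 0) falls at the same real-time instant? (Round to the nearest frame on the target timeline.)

Source frame index: (0×3600 + 33×60 + 26) × 24 + 15 = 48159.
Real time: 48159 / (24000/1001) = 16069053/8000 s.
Target frame: (16069053/8000) × (30000/1001) = 240795/4 ≈ 60198.750 → 60199.

frame 60199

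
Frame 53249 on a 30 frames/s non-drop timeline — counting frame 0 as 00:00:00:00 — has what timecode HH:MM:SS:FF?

53249 ÷ 30 = 1774 full seconds, remainder 29 frames.
1774 s = 0 h 29 min 34 s.
Timecode: 00:29:34:29.

00:29:34:29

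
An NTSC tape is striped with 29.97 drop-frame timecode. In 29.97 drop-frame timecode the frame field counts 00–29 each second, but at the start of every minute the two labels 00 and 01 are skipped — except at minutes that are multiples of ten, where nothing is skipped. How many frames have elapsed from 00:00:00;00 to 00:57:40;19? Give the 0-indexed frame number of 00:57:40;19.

As if non-drop at 30 labels/s: (0 × 3600 + 57 × 60 + 40) × 30 + 19 = 103819.
Minute boundaries passed: 57; those not divisible by 10: 57 − 5 = 52; dropped labels = 2 × 52 = 104.
Actual frame index = 103819 − 104 = 103715.

103715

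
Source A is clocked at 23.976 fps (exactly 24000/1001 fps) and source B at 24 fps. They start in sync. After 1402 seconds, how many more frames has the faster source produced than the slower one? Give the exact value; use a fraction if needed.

33648/1001 frames

A emits 24000/1001 × 1402 = 33648000/1001 frames; B emits 24 × 1402 = 33648.
Difference = 33648/1001 frames (≈ 33.6144); B is ahead of A.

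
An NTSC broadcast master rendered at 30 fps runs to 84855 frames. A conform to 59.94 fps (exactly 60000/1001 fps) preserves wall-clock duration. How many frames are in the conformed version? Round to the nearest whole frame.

Frames at target rate = 84855 × (60000/1001) / (30) = 169710000/1001 ≈ 169540.460.
Nearest whole frame: 169540.

169540 frames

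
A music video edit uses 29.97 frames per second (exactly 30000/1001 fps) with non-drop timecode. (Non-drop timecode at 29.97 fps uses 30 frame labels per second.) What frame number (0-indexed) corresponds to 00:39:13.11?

Total seconds to the label: (0 × 3600 + 39 × 60 + 13) = 2353.
Frame index = 2353 × 30 + 11 = 70601.

70601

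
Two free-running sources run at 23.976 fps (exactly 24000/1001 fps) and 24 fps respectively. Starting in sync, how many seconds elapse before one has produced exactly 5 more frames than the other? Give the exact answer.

The gap grows by |24 − 24000/1001| = 24/1001 frames per second.
Time for a 5-frame gap: 5 ÷ (24/1001) = 5005/24 s.

5005/24 seconds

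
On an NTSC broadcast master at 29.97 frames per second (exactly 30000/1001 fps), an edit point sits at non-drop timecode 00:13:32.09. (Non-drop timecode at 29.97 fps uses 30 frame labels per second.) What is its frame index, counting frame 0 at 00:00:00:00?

Total seconds to the label: (0 × 3600 + 13 × 60 + 32) = 812.
Frame index = 812 × 30 + 9 = 24369.

frame 24369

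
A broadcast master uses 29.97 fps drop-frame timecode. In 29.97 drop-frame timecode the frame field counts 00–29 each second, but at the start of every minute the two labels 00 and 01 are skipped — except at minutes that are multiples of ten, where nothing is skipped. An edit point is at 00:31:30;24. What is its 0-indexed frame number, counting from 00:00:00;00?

As if non-drop at 30 labels/s: (0 × 3600 + 31 × 60 + 30) × 30 + 24 = 56724.
Minute boundaries passed: 31; those not divisible by 10: 31 − 3 = 28; dropped labels = 2 × 28 = 56.
Actual frame index = 56724 − 56 = 56668.

56668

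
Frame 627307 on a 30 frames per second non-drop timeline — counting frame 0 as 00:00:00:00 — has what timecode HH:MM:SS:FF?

627307 ÷ 30 = 20910 full seconds, remainder 7 frames.
20910 s = 5 h 48 min 30 s.
Timecode: 05:48:30:07.

05:48:30:07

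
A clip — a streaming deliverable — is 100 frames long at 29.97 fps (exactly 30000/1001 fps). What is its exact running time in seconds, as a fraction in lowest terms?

Running time = 100 ÷ (30000/1001) = 100 × 1001/30000 = 1001/300 s.

1001/300 seconds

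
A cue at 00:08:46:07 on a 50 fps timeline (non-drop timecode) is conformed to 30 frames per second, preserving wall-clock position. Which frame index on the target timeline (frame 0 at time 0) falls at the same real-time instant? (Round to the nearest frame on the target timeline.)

Source frame index: (0×3600 + 8×60 + 46) × 50 + 7 = 26307.
Real time: 26307 / (50) = 26307/50 s.
Target frame: (26307/50) × (30) = 78921/5 ≈ 15784.200 → 15784.

frame 15784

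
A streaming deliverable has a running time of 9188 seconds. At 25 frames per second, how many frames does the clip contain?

Frames = 9188 × 25 = 229700.

229700 frames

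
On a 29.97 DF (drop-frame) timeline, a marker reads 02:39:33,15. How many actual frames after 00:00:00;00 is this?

As if non-drop at 30 labels/s: (2 × 3600 + 39 × 60 + 33) × 30 + 15 = 287205.
Minute boundaries passed: 159; those not divisible by 10: 159 − 15 = 144; dropped labels = 2 × 144 = 288.
Actual frame index = 287205 − 288 = 286917.

286917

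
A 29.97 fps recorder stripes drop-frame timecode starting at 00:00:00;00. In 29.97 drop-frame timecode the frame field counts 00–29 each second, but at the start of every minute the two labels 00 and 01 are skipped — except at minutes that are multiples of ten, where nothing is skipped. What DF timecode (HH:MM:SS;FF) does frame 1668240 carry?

Ten DF minutes hold 17982 frames, so frame 1668240 lies in block 92 (frames 1654344–1672325) with 13896 frames into that block.
The block's first minute is 1800 frames and the rest 1798 each; 13896 frames reaches minute 7, so 92 × 18 + 7 × 2 = 1670 labels have been skipped so far.
Adding those back, label number 1668240 + 1670 = 1669910 at 30 labels/s is 55663 s + 20 f = 15 h 27 min 43 s frame 20, i.e. 15:27:43;20.

15:27:43;20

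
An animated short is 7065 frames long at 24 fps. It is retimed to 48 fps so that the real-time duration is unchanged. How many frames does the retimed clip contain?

14130 frames

Target frames = source frames × (target rate / source rate) = 7065 × (48)/(24) = 7065 × 2 = 14130.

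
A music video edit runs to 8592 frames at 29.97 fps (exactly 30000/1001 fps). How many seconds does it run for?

286.6864 seconds

Running time = 8592 / (30000/1001) = 286.6864 s.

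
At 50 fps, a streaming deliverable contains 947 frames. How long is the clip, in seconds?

Running time = 947 / (50) = 18.94 s.

18.94 seconds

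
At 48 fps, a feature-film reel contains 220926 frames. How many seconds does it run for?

4602.625 seconds

Running time = 220926 / (48) = 4602.625 s.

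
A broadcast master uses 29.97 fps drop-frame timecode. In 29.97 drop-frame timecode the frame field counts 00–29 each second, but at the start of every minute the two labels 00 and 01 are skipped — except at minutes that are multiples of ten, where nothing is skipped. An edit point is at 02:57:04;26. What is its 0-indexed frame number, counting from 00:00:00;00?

318426

As if non-drop at 30 labels/s: (2 × 3600 + 57 × 60 + 4) × 30 + 26 = 318746.
Minute boundaries passed: 177; those not divisible by 10: 177 − 17 = 160; dropped labels = 2 × 160 = 320.
Actual frame index = 318746 − 320 = 318426.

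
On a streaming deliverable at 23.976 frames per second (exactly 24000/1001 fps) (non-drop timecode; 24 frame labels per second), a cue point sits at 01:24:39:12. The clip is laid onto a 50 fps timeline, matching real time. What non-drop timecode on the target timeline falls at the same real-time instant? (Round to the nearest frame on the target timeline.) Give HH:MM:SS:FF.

01:24:44:29

Source frame index: (1×3600 + 24×60 + 39) × 24 + 12 = 121908.
Real time: 121908 / (24000/1001) = 10169159/2000 s.
Target frame: (10169159/2000) × (50) = 10169159/40 ≈ 254228.975 → 254229.
At 50 labels/s: frame 254229 → 01:24:44:29.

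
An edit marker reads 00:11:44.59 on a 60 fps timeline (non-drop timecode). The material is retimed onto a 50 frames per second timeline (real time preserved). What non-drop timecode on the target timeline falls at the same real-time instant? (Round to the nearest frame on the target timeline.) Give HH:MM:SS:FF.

Source frame index: (0×3600 + 11×60 + 44) × 60 + 59 = 42299.
Real time: 42299 / (60) = 42299/60 s.
Target frame: (42299/60) × (50) = 211495/6 ≈ 35249.167 → 35249.
At 50 labels/s: frame 35249 → 00:11:44:49.

00:11:44:49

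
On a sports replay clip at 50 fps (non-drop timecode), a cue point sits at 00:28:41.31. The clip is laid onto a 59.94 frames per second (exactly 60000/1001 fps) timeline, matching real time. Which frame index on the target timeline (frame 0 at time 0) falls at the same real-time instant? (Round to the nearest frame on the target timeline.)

frame 103194

Source frame index: (0×3600 + 28×60 + 41) × 50 + 31 = 86081.
Real time: 86081 / (50) = 86081/50 s.
Target frame: (86081/50) × (60000/1001) = 103297200/1001 ≈ 103194.006 → 103194.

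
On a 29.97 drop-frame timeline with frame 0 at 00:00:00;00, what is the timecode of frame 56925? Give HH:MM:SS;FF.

00:31:39;11

Each 10-minute DF block holds 10 × 60 × 30 − 9 × 2 = 17982 frames. 56925 ÷ 17982 → 3 full blocks, remainder 2979.
Within the partial block the first minute is 1800 frames and each further minute 1798, so 1 further minute boundary passed. Total skipped labels = 18 × 3 + 2 × 1 = 56.
Non-drop label index = 56925 + 56 = 56981; at 30 labels/s that is 00:31:39:11, i.e. DF 00:31:39;11.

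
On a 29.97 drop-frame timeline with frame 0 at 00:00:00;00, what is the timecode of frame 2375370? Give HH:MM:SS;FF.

Each 10-minute DF block holds 10 × 60 × 30 − 9 × 2 = 17982 frames. 2375370 ÷ 17982 → 132 full blocks, remainder 1746.
Within the partial block the first minute is 1800 frames and each further minute 1798, so 0 further minute boundaries passed. Total skipped labels = 18 × 132 + 2 × 0 = 2376.
Non-drop label index = 2375370 + 2376 = 2377746; at 30 labels/s that is 22:00:58:06, i.e. DF 22:00:58;06.

22:00:58;06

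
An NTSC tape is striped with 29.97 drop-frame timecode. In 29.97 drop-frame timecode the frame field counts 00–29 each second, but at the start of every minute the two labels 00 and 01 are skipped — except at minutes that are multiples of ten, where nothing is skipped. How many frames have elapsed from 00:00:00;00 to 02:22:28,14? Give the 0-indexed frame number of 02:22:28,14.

As if non-drop at 30 labels/s: (2 × 3600 + 22 × 60 + 28) × 30 + 14 = 256454.
Minute boundaries passed: 142; those not divisible by 10: 142 − 14 = 128; dropped labels = 2 × 128 = 256.
Actual frame index = 256454 − 256 = 256198.

256198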